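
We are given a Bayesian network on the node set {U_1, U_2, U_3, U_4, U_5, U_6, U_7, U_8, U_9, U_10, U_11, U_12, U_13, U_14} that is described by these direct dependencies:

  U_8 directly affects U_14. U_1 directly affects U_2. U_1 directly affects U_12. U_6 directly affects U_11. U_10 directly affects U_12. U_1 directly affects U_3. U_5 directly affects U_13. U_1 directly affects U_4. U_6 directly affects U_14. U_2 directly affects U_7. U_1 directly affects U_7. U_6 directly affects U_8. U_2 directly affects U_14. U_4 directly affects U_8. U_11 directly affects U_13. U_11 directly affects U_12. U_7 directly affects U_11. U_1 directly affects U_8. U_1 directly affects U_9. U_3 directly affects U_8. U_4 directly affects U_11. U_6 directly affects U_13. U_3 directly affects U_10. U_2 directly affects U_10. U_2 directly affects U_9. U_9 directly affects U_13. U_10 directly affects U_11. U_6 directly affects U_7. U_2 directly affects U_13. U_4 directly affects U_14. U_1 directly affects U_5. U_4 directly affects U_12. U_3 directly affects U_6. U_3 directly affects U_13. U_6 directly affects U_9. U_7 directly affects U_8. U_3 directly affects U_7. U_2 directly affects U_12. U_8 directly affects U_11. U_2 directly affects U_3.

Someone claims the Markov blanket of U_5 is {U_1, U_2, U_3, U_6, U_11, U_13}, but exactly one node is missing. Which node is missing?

By definition, MB(U_5) is built from U_5's parents, U_5's children, and the co-parents of U_5.
U_5 has parent U_1.
Children of U_5: U_13.
Other parents of U_5's children:
  U_13 also has parents U_2, U_3, U_6, U_9, U_11.
MB(U_5) = {U_1, U_2, U_3, U_6, U_9, U_11, U_13}.
Comparing with the claimed set, U_9 is missing.

U_9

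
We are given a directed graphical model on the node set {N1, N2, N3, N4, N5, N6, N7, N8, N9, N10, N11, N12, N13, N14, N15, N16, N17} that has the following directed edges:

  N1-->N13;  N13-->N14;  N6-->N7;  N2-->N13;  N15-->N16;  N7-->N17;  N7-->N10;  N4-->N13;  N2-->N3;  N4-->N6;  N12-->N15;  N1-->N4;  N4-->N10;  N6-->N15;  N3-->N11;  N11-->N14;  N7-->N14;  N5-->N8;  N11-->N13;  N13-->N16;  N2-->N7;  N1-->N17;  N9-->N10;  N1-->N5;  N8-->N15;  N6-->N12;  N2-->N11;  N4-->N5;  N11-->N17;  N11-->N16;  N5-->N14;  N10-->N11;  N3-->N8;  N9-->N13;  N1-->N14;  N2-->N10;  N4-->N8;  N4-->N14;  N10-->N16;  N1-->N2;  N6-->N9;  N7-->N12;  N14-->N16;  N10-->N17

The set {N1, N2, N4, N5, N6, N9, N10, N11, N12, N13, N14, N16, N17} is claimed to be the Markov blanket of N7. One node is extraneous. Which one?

N16

N7's parents: N2, N6.
Ch(N7) = {N10, N12, N14, N17}.
For each child, the remaining parents (spouses of N7):
  parents(N10) \ {N7} = {N2, N4, N9}.
  N12 also has parent N6.
  N14 also has parents N1, N4, N5, N11, N13.
  N17's other parents are N1, N10, N11.
MB(N7) = {N1, N2, N4, N5, N6, N9, N10, N11, N12, N13, N14, N17}.
N16 is neither a parent, child, nor co-parent of N7, so it does not belong.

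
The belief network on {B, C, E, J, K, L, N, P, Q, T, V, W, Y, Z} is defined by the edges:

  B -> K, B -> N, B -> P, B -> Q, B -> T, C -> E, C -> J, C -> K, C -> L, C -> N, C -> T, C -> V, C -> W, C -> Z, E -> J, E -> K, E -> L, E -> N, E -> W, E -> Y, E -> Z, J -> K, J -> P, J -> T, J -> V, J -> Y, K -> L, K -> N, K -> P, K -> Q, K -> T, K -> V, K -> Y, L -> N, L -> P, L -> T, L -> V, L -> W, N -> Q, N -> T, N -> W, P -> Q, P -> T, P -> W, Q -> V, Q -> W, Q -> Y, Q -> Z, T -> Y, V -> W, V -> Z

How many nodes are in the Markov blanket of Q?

Children of Q: V, W, Y, Z.
Q's parents: B, K, N, P.
For each child, the remaining parents (spouses of Q):
  V: C, J, K, L
  W: C, E, L, N, P, V
  Y: E, J, K, T
  Z: C, E, V
MB(Q) = {B, C, E, J, K, L, N, P, T, V, W, Y, Z}, which has 13 nodes.

13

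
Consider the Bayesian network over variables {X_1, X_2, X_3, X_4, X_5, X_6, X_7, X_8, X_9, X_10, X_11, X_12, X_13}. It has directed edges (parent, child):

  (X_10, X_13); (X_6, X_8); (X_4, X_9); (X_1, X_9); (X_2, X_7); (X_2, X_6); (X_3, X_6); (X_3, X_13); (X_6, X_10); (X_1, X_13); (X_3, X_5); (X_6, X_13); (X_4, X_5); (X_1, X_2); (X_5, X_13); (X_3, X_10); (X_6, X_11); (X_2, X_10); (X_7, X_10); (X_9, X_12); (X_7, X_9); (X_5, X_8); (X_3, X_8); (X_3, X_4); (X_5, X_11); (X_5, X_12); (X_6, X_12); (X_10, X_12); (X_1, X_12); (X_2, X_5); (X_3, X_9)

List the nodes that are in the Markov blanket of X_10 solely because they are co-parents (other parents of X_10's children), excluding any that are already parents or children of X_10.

Children of X_10: X_12, X_13.
  X_12's other parents are X_1, X_5, X_6, X_9.
  parents(X_13) \ {X_10} = {X_1, X_3, X_5, X_6}.
Excluding nodes already adjacent to X_10 (X_2, X_3, X_6, X_7, X_12, X_13), the co-parent-only contribution is {X_1, X_5, X_9}.

{X_1, X_5, X_9}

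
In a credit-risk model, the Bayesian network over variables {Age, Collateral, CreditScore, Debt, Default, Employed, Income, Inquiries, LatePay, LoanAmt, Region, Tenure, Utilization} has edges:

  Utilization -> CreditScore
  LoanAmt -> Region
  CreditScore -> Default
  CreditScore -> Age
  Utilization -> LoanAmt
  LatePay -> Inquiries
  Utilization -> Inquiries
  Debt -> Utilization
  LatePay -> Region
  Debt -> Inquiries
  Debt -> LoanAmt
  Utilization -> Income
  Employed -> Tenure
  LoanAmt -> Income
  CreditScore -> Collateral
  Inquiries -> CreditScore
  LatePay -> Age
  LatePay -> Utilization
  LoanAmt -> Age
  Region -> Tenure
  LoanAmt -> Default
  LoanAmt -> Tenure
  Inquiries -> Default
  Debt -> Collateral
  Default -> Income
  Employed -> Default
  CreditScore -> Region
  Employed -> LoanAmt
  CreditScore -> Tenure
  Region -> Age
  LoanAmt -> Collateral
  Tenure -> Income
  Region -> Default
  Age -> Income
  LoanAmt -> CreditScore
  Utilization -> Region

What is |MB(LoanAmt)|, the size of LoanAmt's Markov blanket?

12

Recall MB(v) = parents ∪ children ∪ spouses, where spouses are the other parents of v's children.
Parents of LoanAmt: Debt, Employed, Utilization.
Children of LoanAmt: Age, Collateral, CreditScore, Default, Income, Region, Tenure.
Parents of each child, excluding LoanAmt:
  CreditScore: Inquiries, Utilization
  Region: CreditScore, LatePay, Utilization
  Age: CreditScore, LatePay, Region
  Tenure: CreditScore, Employed, Region
  Default: CreditScore, Employed, Inquiries, Region
  Collateral: CreditScore, Debt
  Income: Age, Default, Tenure, Utilization
MB(LoanAmt) = {Age, Collateral, CreditScore, Debt, Default, Employed, Income, Inquiries, LatePay, Region, Tenure, Utilization}, which has 12 nodes.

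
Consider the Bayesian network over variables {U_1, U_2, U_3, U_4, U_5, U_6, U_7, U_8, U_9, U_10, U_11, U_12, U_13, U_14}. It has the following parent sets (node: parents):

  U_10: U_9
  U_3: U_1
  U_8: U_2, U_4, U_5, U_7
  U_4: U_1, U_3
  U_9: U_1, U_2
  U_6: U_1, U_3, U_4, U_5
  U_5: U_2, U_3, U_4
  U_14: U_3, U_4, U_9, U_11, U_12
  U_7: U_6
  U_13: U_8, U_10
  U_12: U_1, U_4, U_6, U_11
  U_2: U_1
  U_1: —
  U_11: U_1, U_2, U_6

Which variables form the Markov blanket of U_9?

U_9's parents: U_1, U_2.
U_9 has children U_10, U_14.
Co-parents of U_9 (other parents of its children):
  U_10: no additional parents.
  parents(U_14) \ {U_9} = {U_3, U_4, U_11, U_12}.
Taking the union gives {U_1, U_2, U_3, U_4, U_10, U_11, U_12, U_14}.

{U_1, U_2, U_3, U_4, U_10, U_11, U_12, U_14}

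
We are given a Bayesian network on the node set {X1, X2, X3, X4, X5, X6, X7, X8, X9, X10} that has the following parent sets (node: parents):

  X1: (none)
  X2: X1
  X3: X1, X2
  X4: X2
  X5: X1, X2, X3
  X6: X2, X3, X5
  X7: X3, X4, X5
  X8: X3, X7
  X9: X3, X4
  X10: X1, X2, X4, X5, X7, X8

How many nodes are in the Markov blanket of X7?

7

Ch(X7) = {X8, X10}.
Pa(X7) = {X3, X4, X5}.
Other parents of X7's children:
  X8 also has parent X3.
  X10 also has parents X1, X2, X4, X5, X8.
MB(X7) = {X1, X2, X3, X4, X5, X8, X10}, which has 7 nodes.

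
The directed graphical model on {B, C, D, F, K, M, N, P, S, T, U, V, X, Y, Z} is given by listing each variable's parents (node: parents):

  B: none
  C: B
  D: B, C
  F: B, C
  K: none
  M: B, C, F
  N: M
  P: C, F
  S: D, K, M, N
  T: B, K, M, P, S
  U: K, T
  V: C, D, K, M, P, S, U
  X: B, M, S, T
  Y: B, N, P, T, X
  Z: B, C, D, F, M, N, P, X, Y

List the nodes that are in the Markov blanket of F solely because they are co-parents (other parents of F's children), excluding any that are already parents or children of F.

Children of F: M, P, Z.
  parents(M) \ {F} = {B, C}.
  parents(P) \ {F} = {C}.
  Z also has parents B, C, D, M, N, P, X, Y.
Excluding nodes already adjacent to F (B, C, M, P, Z), the co-parent-only contribution is {D, N, X, Y}.

{D, N, X, Y}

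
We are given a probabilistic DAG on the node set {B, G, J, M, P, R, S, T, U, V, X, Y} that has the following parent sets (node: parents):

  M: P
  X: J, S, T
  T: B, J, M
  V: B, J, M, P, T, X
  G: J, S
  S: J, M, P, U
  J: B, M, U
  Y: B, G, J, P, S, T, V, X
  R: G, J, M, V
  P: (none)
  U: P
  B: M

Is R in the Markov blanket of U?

Pa(U) = {P}.
Ch(U) = {J, S}.
Parents of each child, excluding U:
  parents(J) \ {U} = {B, M}.
  S also has parents J, M, P.
MB(U) = {B, J, M, P, S}; R is not in this set.

No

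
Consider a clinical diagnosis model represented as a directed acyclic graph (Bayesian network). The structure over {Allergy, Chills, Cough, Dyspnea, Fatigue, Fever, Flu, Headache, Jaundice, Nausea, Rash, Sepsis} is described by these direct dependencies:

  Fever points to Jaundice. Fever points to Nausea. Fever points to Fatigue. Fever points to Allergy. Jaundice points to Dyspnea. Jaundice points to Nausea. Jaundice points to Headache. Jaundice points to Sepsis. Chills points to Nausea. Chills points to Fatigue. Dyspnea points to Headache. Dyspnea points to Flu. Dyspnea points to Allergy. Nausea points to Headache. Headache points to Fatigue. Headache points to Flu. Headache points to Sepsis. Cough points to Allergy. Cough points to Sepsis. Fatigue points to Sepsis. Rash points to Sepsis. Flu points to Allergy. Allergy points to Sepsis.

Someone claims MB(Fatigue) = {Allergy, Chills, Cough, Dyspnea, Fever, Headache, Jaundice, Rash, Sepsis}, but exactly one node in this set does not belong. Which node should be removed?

Recall MB(v) = parents ∪ children ∪ spouses, where spouses are the other parents of v's children.
Pa(Fatigue) = {Chills, Fever, Headache}.
Fatigue's children: Sepsis.
Parents of each child, excluding Fatigue:
  Sepsis's other parents are Allergy, Cough, Headache, Jaundice, Rash.
MB(Fatigue) = {Allergy, Chills, Cough, Fever, Headache, Jaundice, Rash, Sepsis}.
Dyspnea is neither a parent, child, nor co-parent of Fatigue, so it does not belong.

Dyspnea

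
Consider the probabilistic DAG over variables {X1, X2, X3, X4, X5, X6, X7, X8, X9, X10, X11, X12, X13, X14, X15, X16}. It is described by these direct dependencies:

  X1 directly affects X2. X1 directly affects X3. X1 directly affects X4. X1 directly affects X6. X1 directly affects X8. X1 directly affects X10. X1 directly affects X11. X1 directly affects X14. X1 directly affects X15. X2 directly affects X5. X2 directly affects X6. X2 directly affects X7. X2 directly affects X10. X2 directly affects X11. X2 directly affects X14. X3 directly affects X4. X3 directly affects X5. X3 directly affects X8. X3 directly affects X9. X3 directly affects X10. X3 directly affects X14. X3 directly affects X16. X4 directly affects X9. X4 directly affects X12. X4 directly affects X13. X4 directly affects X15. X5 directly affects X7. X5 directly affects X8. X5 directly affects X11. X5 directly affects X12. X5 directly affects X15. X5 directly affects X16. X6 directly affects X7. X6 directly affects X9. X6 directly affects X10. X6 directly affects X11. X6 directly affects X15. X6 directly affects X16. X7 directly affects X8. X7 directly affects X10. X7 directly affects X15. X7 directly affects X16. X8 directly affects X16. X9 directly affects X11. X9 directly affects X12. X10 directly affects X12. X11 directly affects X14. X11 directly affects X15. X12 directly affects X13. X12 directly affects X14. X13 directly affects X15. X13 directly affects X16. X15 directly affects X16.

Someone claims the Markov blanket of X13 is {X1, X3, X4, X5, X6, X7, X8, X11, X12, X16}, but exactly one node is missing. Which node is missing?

X15

Recall MB(v) = parents ∪ children ∪ spouses, where spouses are the other parents of v's children.
X13 has children X15, X16.
Parents of X13: X4, X12.
Parents of each child, excluding X13:
  X15's other parents are X1, X4, X5, X6, X7, X11.
  parents(X16) \ {X13} = {X3, X5, X6, X7, X8, X15}.
MB(X13) = {X1, X3, X4, X5, X6, X7, X8, X11, X12, X15, X16}.
Comparing with the claimed set, X15 is missing.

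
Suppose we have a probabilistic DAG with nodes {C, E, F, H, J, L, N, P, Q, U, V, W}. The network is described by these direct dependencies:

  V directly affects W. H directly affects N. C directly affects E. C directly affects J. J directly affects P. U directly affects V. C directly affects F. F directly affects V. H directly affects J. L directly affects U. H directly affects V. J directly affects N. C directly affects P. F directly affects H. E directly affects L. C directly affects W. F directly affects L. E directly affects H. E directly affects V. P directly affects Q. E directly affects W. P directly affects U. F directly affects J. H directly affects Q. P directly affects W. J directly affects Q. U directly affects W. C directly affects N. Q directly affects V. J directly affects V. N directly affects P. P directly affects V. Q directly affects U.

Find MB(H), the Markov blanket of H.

{C, E, F, J, N, P, Q, U, V}

Children of H: J, N, Q, V.
H has parents E, F.
For each child, the remaining parents (spouses of H):
  J also has parents C, F.
  N also has parents C, J.
  parents(Q) \ {H} = {J, P}.
  V's other parents are E, F, J, P, Q, U.
Taking the union gives {C, E, F, J, N, P, Q, U, V}.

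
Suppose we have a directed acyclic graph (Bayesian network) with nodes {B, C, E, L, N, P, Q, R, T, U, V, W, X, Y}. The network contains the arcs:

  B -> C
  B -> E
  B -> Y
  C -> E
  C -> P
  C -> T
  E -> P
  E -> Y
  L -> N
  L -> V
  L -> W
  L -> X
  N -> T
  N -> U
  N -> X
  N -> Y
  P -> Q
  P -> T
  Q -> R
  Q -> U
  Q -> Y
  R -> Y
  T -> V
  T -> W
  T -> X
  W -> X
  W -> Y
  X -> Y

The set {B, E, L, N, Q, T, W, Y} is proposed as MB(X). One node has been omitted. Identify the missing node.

R

X's parents: L, N, T, W.
Children of X: Y.
Parents of each child, excluding X:
  Y: B, E, N, Q, R, W
MB(X) = {B, E, L, N, Q, R, T, W, Y}.
Comparing with the claimed set, R is missing.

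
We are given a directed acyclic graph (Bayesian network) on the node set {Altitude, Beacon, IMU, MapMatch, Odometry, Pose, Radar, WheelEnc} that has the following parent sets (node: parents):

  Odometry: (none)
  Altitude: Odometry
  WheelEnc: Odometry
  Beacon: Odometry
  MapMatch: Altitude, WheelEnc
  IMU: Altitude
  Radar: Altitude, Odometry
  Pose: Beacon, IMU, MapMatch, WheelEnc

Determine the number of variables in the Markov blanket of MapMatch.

MapMatch's parents: Altitude, WheelEnc.
MapMatch's children: Pose.
For each child, the remaining parents (spouses of MapMatch):
  parents(Pose) \ {MapMatch} = {Beacon, IMU, WheelEnc}.
MB(MapMatch) = {Altitude, Beacon, IMU, Pose, WheelEnc}, which has 5 nodes.

5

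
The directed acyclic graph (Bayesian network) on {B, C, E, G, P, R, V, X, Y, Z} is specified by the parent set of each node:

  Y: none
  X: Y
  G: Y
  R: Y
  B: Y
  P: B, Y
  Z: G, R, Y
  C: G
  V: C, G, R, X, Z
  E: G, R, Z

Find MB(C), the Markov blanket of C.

Parents of C: G.
C's children: V.
For each child, the remaining parents (spouses of C):
  parents(V) \ {C} = {G, R, X, Z}.
Taking the union gives {G, R, V, X, Z}.

{G, R, V, X, Z}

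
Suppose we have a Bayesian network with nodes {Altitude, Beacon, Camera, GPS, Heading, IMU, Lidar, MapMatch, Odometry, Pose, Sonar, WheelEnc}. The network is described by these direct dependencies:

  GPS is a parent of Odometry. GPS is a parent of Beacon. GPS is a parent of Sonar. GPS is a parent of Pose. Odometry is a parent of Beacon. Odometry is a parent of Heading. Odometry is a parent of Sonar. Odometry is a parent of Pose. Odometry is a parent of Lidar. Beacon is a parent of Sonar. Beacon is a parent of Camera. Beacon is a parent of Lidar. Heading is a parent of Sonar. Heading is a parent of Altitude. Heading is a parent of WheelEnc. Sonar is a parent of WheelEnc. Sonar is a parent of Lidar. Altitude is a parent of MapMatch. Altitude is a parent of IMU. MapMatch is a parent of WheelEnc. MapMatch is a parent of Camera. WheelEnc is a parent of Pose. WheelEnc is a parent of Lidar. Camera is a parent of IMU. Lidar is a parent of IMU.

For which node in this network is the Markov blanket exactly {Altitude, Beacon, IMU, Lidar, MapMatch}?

The target node must have every member of {Altitude, Beacon, IMU, Lidar, MapMatch} as a parent, child, or co-parent, and no others.
Parents of Camera: Beacon, MapMatch; children: IMU; co-parents: Altitude, Lidar.
These exactly cover the given set, so the node is Camera.

Camera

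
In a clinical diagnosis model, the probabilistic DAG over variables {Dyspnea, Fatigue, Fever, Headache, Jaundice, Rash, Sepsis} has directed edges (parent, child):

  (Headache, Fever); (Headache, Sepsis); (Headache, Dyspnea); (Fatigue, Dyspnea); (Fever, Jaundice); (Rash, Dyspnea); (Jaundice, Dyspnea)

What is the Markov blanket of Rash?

{Dyspnea, Fatigue, Headache, Jaundice}

A node's Markov blanket = Pa ∪ Ch ∪ (parents of Ch other than the node itself).
Pa(Rash) = {}.
Rash's children: Dyspnea.
Other parents of Rash's children:
  Dyspnea: Fatigue, Headache, Jaundice
Union: {} ∪ {Dyspnea} ∪ {Fatigue, Headache, Jaundice} = {Dyspnea, Fatigue, Headache, Jaundice}.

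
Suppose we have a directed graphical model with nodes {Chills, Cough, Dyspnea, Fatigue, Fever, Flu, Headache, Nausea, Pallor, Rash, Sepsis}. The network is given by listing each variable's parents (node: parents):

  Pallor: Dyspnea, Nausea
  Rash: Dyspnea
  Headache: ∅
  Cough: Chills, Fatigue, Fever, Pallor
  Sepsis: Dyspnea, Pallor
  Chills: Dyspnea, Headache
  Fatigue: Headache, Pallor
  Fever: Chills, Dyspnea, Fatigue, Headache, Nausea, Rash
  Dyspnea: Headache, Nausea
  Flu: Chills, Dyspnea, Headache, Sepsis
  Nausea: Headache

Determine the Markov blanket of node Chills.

{Cough, Dyspnea, Fatigue, Fever, Flu, Headache, Nausea, Pallor, Rash, Sepsis}

The Markov blanket of a node is its parents, its children, and the other parents of its children.
Ch(Chills) = {Cough, Fever, Flu}.
Chills's parents: Dyspnea, Headache.
For each child, the remaining parents (spouses of Chills):
  Fever's other parents are Dyspnea, Fatigue, Headache, Nausea, Rash.
  Flu also has parents Dyspnea, Headache, Sepsis.
  Cough's other parents are Fatigue, Fever, Pallor.
MB(Chills) = {Cough, Dyspnea, Fatigue, Fever, Flu, Headache, Nausea, Pallor, Rash, Sepsis}.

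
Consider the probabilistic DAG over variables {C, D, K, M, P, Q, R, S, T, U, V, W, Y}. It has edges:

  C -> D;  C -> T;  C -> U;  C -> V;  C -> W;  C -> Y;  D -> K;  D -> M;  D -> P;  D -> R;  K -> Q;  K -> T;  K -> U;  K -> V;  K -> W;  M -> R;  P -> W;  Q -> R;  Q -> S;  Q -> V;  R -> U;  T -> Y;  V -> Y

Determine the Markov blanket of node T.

T has child Y.
Pa(T) = {C, K}.
Other parents of T's children:
  Y also has parents C, V.
MB(T) = {C, K, V, Y}.

{C, K, V, Y}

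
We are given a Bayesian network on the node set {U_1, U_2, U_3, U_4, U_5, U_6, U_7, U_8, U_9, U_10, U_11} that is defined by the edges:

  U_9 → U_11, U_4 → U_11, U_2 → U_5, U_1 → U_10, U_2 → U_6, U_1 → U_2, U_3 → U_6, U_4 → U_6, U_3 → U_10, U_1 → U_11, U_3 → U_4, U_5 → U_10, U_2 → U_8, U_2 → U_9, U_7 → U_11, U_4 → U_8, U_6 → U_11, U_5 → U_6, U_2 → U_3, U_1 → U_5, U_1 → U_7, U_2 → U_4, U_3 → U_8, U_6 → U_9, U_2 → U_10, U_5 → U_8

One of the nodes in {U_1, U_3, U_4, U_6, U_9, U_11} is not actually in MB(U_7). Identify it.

Recall MB(v) = parents ∪ children ∪ spouses, where spouses are the other parents of v's children.
Children of U_7: U_11.
Parents of U_7: U_1.
Parents of each child, excluding U_7:
  U_11 also has parents U_1, U_4, U_6, U_9.
MB(U_7) = {U_1, U_4, U_6, U_9, U_11}.
U_3 is neither a parent, child, nor co-parent of U_7, so it does not belong.

U_3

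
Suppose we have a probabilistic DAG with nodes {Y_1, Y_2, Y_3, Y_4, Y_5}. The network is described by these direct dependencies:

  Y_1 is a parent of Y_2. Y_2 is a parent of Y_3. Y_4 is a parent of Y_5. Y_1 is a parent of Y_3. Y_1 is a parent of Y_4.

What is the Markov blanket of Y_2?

{Y_1, Y_3}

Pa(Y_2) = {Y_1}.
Ch(Y_2) = {Y_3}.
For each child, the remaining parents (spouses of Y_2):
  Y_3: Y_1
Taking the union gives {Y_1, Y_3}.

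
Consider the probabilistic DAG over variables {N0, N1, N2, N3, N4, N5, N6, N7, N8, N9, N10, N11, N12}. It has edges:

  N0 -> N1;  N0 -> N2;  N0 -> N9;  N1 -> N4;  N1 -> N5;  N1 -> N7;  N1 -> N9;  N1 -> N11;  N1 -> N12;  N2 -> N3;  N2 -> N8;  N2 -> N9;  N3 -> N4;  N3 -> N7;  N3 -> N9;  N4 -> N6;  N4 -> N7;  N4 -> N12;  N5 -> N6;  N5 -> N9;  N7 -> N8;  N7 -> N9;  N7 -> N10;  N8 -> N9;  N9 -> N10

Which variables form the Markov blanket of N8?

N8 has parents N2, N7.
N8's children: N9.
Co-parents of N8 (other parents of its children):
  N9: N0, N1, N2, N3, N5, N7
So the Markov blanket of N8 is {N0, N1, N2, N3, N5, N7, N9}.

{N0, N1, N2, N3, N5, N7, N9}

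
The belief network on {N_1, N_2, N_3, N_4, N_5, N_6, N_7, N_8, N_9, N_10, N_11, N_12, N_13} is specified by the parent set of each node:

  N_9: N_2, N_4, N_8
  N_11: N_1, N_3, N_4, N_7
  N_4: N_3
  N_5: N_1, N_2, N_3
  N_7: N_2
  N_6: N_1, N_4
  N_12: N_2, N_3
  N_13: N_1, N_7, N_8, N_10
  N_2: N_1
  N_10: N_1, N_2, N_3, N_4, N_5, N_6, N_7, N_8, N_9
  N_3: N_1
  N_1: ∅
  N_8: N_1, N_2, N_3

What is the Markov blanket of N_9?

{N_1, N_2, N_3, N_4, N_5, N_6, N_7, N_8, N_10}

N_9's children: N_10.
N_9 has parents N_2, N_4, N_8.
Parents of each child, excluding N_9:
  N_10 also has parents N_1, N_2, N_3, N_4, N_5, N_6, N_7, N_8.
MB(N_9) = {N_1, N_2, N_3, N_4, N_5, N_6, N_7, N_8, N_10}.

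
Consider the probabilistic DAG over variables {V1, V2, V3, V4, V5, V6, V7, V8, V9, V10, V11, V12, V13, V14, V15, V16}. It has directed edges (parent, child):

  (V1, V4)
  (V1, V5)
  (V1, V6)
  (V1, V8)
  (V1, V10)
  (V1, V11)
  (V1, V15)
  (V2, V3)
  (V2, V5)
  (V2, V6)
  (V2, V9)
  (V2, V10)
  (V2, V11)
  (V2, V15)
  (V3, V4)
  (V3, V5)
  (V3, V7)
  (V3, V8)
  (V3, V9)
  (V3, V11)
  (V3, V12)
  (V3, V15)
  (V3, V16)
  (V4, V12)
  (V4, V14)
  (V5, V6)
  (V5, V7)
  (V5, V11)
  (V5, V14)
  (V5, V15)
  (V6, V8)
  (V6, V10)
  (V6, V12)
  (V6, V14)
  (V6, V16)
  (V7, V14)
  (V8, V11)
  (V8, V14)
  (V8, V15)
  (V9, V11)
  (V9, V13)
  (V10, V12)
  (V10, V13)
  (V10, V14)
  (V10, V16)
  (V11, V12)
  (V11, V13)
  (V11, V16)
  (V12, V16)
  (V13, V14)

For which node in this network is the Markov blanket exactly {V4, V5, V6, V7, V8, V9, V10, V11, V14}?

V13

The target node must have every member of {V4, V5, V6, V7, V8, V9, V10, V11, V14} as a parent, child, or co-parent, and no others.
Parents of V13: V9, V10, V11; children: V14; co-parents: V4, V5, V6, V7, V8, V10.
These exactly cover the given set, so the node is V13.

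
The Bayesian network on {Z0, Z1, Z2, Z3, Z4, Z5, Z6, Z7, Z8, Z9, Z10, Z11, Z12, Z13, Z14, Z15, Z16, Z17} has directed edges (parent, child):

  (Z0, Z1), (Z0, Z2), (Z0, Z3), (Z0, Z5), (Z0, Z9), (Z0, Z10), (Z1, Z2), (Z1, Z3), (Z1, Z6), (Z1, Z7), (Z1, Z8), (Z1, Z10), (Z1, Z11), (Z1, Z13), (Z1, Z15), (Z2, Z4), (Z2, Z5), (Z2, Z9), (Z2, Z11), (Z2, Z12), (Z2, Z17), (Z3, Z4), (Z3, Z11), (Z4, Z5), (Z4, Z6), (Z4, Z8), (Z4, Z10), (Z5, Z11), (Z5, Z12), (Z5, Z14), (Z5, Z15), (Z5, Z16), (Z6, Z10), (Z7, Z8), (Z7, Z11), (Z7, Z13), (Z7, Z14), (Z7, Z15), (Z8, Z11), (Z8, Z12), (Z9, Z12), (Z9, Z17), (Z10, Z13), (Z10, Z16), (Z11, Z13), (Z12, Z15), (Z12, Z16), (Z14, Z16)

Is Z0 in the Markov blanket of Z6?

Z0 is a co-parent of Z6: both are parents of Z10.
So Z0 ∈ MB(Z6).

Yes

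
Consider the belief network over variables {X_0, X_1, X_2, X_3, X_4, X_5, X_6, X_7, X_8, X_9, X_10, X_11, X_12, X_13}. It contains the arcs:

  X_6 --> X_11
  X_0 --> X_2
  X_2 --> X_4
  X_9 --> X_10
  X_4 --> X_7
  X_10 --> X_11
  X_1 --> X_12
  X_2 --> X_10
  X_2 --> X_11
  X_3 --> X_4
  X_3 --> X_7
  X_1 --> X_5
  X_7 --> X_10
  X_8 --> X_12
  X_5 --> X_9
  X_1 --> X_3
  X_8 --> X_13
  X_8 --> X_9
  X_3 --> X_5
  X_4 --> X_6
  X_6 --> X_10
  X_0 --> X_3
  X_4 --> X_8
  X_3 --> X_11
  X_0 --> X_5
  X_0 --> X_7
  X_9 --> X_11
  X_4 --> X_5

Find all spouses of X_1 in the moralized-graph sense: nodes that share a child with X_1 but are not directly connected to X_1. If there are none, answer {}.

{X_0, X_4, X_8}

Children of X_1: X_3, X_5, X_12.
  X_3's other parent is X_0.
  parents(X_5) \ {X_1} = {X_0, X_3, X_4}.
  X_12 also has parent X_8.
Excluding nodes already adjacent to X_1 (X_3, X_5, X_12), the co-parent-only contribution is {X_0, X_4, X_8}.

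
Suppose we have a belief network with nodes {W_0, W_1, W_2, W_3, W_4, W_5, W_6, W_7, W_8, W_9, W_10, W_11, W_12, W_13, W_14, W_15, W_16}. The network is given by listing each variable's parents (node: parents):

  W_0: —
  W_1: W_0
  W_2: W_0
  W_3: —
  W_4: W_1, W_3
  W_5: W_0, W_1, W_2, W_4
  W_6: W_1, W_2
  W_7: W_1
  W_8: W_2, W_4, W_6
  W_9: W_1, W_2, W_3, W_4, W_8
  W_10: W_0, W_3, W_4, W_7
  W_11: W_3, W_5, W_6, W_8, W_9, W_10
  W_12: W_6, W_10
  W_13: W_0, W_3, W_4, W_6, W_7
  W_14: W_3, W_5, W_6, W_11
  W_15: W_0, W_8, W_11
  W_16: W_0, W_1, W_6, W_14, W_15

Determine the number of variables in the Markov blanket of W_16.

5

Pa(W_16) = {W_0, W_1, W_6, W_14, W_15}.
Ch(W_16) = {}.
W_16 has no children, so there are no co-parents.
MB(W_16) = {W_0, W_1, W_6, W_14, W_15}, which has 5 nodes.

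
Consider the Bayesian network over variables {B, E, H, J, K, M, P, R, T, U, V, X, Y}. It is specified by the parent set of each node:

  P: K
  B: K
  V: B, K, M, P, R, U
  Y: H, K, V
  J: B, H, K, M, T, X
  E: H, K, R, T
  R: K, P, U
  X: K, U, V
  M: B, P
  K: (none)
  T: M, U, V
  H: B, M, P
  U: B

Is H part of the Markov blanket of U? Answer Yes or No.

No

The Markov blanket of a node is its parents, its children, and the other parents of its children.
U has parent B.
U's children: R, T, V, X.
Other parents of U's children:
  R: K, P
  V: B, K, M, P, R
  X: K, V
  T: M, V
MB(U) = {B, K, M, P, R, T, V, X}; H is not in this set.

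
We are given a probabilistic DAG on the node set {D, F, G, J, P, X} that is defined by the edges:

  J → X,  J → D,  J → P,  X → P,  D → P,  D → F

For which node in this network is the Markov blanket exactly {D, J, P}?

X

The target node must have every member of {D, J, P} as a parent, child, or co-parent, and no others.
Parents of X: J; children: P; co-parents: D, J.
These exactly cover the given set, so the node is X.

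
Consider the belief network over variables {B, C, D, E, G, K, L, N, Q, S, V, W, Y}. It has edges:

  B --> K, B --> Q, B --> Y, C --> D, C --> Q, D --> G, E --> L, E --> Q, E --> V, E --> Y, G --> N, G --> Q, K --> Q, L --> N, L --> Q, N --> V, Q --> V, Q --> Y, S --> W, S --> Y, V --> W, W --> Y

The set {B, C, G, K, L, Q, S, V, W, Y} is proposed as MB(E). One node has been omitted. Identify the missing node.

The Markov blanket of a node is its parents, its children, and the other parents of its children.
Pa(E) = {}.
Ch(E) = {L, Q, V, Y}.
For each child, the remaining parents (spouses of E):
  L: no additional parents.
  parents(Q) \ {E} = {B, C, G, K, L}.
  V also has parents N, Q.
  parents(Y) \ {E} = {B, Q, S, W}.
MB(E) = {B, C, G, K, L, N, Q, S, V, W, Y}.
Comparing with the claimed set, N is missing.

N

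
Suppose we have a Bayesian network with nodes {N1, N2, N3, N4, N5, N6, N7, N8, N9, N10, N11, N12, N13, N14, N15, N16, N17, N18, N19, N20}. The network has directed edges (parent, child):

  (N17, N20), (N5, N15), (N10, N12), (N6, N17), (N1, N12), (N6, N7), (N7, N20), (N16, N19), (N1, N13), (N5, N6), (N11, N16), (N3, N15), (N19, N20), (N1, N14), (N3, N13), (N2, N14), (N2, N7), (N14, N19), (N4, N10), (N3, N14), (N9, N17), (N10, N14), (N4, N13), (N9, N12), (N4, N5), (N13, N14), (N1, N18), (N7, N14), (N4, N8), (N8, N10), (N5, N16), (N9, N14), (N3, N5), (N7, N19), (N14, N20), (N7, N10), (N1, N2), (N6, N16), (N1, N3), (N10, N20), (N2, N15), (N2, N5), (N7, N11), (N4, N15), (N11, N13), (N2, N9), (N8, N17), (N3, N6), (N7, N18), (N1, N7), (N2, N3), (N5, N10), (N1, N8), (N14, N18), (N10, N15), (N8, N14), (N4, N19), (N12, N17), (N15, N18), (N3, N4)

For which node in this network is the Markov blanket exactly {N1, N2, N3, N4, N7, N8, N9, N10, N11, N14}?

The target node must have every member of {N1, N2, N3, N4, N7, N8, N9, N10, N11, N14} as a parent, child, or co-parent, and no others.
Parents of N13: N1, N3, N4, N11; children: N14; co-parents: N1, N2, N3, N7, N8, N9, N10.
These exactly cover the given set, so the node is N13.

N13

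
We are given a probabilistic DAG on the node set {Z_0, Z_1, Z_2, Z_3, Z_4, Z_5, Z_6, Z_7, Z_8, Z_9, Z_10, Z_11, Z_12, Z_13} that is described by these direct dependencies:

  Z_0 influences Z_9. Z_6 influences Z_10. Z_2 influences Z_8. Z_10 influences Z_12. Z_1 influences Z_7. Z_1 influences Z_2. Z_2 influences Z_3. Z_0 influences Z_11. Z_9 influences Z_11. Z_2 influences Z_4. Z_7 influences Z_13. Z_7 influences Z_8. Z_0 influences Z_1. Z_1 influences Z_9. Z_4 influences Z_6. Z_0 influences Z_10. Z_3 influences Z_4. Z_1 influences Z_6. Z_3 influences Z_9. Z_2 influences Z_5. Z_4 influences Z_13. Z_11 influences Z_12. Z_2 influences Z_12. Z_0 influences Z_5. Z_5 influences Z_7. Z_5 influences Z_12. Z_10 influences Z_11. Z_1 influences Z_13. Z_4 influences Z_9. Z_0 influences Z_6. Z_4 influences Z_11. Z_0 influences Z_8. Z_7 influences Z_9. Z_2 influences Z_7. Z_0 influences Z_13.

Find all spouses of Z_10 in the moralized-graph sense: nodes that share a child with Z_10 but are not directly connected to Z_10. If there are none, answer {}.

Children of Z_10: Z_11, Z_12.
  Z_11: Z_0, Z_4, Z_9
  Z_12: Z_2, Z_5, Z_11
Excluding nodes already adjacent to Z_10 (Z_0, Z_6, Z_11, Z_12), the co-parent-only contribution is {Z_2, Z_4, Z_5, Z_9}.

{Z_2, Z_4, Z_5, Z_9}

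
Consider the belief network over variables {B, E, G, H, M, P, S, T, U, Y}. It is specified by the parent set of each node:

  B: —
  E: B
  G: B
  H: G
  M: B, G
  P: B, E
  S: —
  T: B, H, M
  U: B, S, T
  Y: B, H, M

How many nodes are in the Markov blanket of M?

5

Recall MB(v) = parents ∪ children ∪ spouses, where spouses are the other parents of v's children.
Pa(M) = {B, G}.
Ch(M) = {T, Y}.
Other parents of M's children:
  parents(T) \ {M} = {B, H}.
  Y's other parents are B, H.
MB(M) = {B, G, H, T, Y}, which has 5 nodes.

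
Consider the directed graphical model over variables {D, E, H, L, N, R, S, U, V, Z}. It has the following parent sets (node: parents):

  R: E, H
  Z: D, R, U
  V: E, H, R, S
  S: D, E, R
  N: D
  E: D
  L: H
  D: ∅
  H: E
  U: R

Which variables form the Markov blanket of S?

Recall MB(v) = parents ∪ children ∪ spouses, where spouses are the other parents of v's children.
Pa(S) = {D, E, R}.
S has child V.
Parents of each child, excluding S:
  parents(V) \ {S} = {E, H, R}.
Union: {D, E, R} ∪ {V} ∪ {E, H, R} = {D, E, H, R, V}.

{D, E, H, R, V}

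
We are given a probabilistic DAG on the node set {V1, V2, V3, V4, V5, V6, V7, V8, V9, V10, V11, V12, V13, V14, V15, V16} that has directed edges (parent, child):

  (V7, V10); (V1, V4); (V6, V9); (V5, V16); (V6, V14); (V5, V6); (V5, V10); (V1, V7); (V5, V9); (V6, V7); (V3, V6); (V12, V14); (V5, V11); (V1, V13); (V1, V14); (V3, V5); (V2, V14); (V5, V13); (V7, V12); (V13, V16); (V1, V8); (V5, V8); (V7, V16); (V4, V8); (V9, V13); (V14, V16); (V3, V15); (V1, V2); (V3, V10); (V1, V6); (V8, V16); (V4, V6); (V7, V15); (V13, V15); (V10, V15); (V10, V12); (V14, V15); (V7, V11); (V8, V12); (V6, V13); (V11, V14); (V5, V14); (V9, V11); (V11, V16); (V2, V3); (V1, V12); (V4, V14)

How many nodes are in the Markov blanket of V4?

The Markov blanket of a node is its parents, its children, and the other parents of its children.
V4's parents: V1.
Children of V4: V6, V8, V14.
Other parents of V4's children:
  V6 also has parents V1, V3, V5.
  V8's other parents are V1, V5.
  V14 also has parents V1, V2, V5, V6, V11, V12.
MB(V4) = {V1, V2, V3, V5, V6, V8, V11, V12, V14}, which has 9 nodes.

9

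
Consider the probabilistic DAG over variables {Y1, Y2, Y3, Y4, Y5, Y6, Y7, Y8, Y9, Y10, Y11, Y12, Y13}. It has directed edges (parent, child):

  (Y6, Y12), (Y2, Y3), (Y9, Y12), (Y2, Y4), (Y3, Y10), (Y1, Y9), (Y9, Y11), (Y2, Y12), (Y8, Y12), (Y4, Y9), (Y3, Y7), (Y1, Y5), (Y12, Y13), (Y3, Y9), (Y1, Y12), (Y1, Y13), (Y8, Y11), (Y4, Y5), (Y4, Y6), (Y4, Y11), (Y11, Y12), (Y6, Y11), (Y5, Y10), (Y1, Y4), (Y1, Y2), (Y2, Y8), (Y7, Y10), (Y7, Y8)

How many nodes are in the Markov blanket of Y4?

8

Pa(Y4) = {Y1, Y2}.
Ch(Y4) = {Y5, Y6, Y9, Y11}.
For each child, the remaining parents (spouses of Y4):
  parents(Y5) \ {Y4} = {Y1}.
  Y6 has no other parent.
  parents(Y9) \ {Y4} = {Y1, Y3}.
  Y11's other parents are Y6, Y8, Y9.
MB(Y4) = {Y1, Y2, Y3, Y5, Y6, Y8, Y9, Y11}, which has 8 nodes.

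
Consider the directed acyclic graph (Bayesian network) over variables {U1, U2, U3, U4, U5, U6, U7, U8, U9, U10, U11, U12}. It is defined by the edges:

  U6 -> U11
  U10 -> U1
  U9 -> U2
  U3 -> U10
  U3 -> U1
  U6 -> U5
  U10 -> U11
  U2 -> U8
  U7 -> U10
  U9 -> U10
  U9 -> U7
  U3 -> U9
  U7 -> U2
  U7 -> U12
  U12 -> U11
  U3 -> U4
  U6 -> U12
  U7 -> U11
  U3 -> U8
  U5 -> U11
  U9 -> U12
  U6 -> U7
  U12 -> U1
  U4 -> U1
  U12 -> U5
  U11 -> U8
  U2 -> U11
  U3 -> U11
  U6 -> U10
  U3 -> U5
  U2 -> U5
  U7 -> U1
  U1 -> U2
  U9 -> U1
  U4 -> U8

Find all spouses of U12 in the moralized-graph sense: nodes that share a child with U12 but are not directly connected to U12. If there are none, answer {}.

Children of U12: U1, U5, U11.
  U1: U3, U4, U7, U9, U10
  U5: U2, U3, U6
  U11: U2, U3, U5, U6, U7, U10
Excluding nodes already adjacent to U12 (U1, U5, U6, U7, U9, U11), the co-parent-only contribution is {U2, U3, U4, U10}.

{U2, U3, U4, U10}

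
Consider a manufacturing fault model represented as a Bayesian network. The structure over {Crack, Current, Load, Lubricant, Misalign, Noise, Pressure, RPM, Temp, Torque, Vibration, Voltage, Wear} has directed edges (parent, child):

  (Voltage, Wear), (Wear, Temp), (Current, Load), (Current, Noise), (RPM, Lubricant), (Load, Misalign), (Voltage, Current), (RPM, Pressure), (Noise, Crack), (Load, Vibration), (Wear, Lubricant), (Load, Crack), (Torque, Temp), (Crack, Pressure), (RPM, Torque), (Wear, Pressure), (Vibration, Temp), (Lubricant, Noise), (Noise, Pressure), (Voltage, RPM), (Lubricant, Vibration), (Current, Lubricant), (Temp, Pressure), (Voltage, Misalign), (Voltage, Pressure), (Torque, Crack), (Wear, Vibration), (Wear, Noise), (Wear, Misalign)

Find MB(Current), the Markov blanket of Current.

{Load, Lubricant, Noise, RPM, Voltage, Wear}

Current has children Load, Lubricant, Noise.
Current has parent Voltage.
Co-parents of Current (other parents of its children):
  Load: —
  Lubricant: RPM, Wear
  Noise: Lubricant, Wear
Union: {Voltage} ∪ {Load, Lubricant, Noise} ∪ {Lubricant, RPM, Wear} = {Load, Lubricant, Noise, RPM, Voltage, Wear}.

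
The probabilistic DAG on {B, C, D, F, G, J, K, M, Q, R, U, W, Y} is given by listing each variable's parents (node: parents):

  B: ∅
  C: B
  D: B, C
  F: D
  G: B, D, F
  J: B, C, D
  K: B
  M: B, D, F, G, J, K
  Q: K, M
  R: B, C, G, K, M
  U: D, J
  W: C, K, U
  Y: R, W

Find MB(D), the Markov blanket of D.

{B, C, F, G, J, K, M, U}

By definition, MB(D) is built from D's parents, D's children, and the co-parents of D.
D has children F, G, J, M, U.
D has parents B, C.
Other parents of D's children:
  F: —
  G: B, F
  J: B, C
  M: B, F, G, J, K
  U: J
MB(D) = {B, C, F, G, J, K, M, U}.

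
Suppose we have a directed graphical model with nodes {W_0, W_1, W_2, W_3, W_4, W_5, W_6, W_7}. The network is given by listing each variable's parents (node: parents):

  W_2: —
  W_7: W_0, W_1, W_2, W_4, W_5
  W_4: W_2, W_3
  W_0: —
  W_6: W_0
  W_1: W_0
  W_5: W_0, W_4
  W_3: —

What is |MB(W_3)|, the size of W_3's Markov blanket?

2

Recall MB(v) = parents ∪ children ∪ spouses, where spouses are the other parents of v's children.
W_3's parents: none.
Children of W_3: W_4.
For each child, the remaining parents (spouses of W_3):
  W_4: W_2
MB(W_3) = {W_2, W_4}, which has 2 nodes.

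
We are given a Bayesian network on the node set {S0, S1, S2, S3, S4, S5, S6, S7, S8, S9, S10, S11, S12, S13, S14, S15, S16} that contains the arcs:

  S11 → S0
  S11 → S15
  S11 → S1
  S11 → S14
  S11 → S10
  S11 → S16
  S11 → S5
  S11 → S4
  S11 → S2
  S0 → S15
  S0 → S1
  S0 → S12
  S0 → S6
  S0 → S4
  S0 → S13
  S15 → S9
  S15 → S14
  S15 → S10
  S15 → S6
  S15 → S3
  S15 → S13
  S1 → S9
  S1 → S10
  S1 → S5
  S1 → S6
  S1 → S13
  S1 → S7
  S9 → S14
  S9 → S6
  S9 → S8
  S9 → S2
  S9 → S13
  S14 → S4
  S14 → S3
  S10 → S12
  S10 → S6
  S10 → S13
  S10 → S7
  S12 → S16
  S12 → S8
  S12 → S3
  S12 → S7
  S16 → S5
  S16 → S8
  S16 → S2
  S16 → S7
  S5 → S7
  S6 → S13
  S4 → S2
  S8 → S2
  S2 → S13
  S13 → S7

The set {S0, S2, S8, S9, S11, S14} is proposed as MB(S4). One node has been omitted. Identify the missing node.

By definition, MB(S4) is built from S4's parents, S4's children, and the co-parents of S4.
Parents of S4: S0, S11, S14.
Ch(S4) = {S2}.
Co-parents of S4 (other parents of its children):
  S2: S8, S9, S11, S16
MB(S4) = {S0, S2, S8, S9, S11, S14, S16}.
Comparing with the claimed set, S16 is missing.

S16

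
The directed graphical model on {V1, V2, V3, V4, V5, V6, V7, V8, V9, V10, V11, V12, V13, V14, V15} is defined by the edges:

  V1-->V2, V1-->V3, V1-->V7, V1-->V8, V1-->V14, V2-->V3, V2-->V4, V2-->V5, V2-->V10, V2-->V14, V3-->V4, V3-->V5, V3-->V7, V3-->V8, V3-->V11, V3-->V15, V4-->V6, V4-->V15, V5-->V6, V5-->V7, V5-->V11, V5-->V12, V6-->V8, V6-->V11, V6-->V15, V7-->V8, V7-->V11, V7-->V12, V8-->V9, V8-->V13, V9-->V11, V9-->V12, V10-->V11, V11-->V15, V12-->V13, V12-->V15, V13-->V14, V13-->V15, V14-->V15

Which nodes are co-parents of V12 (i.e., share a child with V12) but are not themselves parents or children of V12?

Children of V12: V13, V15.
  V13 also has parent V8.
  V15 also has parents V3, V4, V6, V11, V13, V14.
Excluding nodes already adjacent to V12 (V5, V7, V9, V13, V15), the co-parent-only contribution is {V3, V4, V6, V8, V11, V14}.

{V3, V4, V6, V8, V11, V14}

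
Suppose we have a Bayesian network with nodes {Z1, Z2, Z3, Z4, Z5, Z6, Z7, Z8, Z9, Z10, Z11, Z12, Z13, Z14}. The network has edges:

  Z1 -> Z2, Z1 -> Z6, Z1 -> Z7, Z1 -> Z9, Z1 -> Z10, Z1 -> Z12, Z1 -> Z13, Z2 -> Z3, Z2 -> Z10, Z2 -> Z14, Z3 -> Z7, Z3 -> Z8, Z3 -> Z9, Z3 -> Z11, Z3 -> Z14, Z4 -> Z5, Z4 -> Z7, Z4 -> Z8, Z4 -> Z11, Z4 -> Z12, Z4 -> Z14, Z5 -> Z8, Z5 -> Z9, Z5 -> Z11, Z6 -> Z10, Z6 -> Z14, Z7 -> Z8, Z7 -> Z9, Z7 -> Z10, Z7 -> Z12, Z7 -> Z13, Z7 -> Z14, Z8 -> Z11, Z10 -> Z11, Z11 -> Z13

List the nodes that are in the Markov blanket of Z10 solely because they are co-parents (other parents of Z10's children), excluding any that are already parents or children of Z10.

Children of Z10: Z11.
  parents(Z11) \ {Z10} = {Z3, Z4, Z5, Z8}.
Excluding nodes already adjacent to Z10 (Z1, Z2, Z6, Z7, Z11), the co-parent-only contribution is {Z3, Z4, Z5, Z8}.

{Z3, Z4, Z5, Z8}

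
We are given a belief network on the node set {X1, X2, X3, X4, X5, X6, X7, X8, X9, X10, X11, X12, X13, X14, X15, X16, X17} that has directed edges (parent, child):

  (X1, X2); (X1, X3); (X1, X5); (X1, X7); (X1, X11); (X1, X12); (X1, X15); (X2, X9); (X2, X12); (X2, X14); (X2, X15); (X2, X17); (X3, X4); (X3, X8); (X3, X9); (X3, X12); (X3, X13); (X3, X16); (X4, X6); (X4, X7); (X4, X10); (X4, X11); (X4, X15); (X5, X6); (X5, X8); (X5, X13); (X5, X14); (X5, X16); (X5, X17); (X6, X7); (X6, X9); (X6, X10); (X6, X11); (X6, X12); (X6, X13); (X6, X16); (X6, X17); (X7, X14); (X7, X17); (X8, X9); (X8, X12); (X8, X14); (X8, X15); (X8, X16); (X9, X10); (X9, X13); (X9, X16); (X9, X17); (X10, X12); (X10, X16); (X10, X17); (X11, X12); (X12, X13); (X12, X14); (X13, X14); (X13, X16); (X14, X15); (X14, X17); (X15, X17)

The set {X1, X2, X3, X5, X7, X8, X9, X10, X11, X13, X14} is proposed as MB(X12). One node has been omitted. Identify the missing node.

A node's Markov blanket = Pa ∪ Ch ∪ (parents of Ch other than the node itself).
X12 has parents X1, X2, X3, X6, X8, X10, X11.
Children of X12: X13, X14.
Parents of each child, excluding X12:
  X13: X3, X5, X6, X9
  X14: X2, X5, X7, X8, X13
MB(X12) = {X1, X2, X3, X5, X6, X7, X8, X9, X10, X11, X13, X14}.
Comparing with the claimed set, X6 is missing.

X6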